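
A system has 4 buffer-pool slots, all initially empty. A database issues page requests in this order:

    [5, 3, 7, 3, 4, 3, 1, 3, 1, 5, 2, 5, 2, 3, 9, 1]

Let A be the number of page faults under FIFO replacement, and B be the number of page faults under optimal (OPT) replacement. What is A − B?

3

Under FIFO: F F F . F . F . . F F . . F F F → 10 faults.
Under OPT: F F F . F . F . . . F . . . F . → 7 faults.
A − B = 10 − 7 = 3.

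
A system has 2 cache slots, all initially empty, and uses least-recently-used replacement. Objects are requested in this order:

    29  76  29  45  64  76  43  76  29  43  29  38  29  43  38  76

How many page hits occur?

4

29: miss, frames {29}
76: miss, frames {29,76}
29: hit
45: miss, evict 76, frames {29,45}
64: miss, evict 29, frames {45,64}
76: miss, evict 45, frames {64,76}
43: miss, evict 64, frames {76,43}
76: hit
29: miss, evict 43, frames {76,29}
43: miss, evict 76, frames {29,43}
29: hit
38: miss, evict 43, frames {29,38}
29: hit
43: miss, evict 38, frames {29,43}
38: miss, evict 29, frames {43,38}
76: miss, evict 43, frames {38,76}
Hits: 4.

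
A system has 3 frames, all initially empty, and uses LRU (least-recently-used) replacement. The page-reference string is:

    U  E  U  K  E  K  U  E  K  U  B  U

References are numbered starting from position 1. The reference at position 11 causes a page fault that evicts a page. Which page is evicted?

E

pos 1: U → miss, frames [U]
pos 2: E → miss, frames [U, E]
pos 3: U → hit
pos 4: K → miss, frames [E, U, K]
pos 5: E → hit
pos 6: K → hit
pos 7: U → hit
pos 8: E → hit
pos 9: K → hit
pos 10: U → hit
pos 11: B → miss, evict E, frames [K, U, B]
At position 11, page E is evicted.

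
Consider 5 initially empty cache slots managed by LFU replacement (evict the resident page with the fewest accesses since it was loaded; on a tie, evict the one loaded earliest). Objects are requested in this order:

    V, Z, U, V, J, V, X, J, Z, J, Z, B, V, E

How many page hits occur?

7

V → fault, frames (V)
Z → fault, frames (V Z)
U → fault, frames (V Z U)
V → hit
J → fault, frames (V Z U J)
V → hit
X → fault, frames (V Z U J X)
J → hit
Z → hit
J → hit
Z → hit
B → fault, evict U, frames (V Z J X B)
V → hit
E → fault, evict X, frames (V Z J B E)
Hits: 7.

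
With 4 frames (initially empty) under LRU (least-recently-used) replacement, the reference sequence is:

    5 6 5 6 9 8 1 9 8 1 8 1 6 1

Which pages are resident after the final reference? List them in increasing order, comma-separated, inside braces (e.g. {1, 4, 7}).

{1, 6, 8, 9}

5 → miss, frames {5}
6 → miss, frames {5,6}
5 → hit
6 → hit
9 → miss, frames {5,6,9}
8 → miss, frames {5,6,9,8}
1 → miss, evict 5, frames {6,9,8,1}
9 → hit
8 → hit
1 → hit
8 → hit
1 → hit
6 → hit
1 → hit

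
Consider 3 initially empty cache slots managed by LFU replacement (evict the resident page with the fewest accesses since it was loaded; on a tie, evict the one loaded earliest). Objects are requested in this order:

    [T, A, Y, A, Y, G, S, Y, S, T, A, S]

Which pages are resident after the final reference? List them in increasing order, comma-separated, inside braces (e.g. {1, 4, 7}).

T -> fault, frames [T]
A -> fault, frames [T, A]
Y -> fault, frames [T, A, Y]
A -> hit
Y -> hit
G -> fault, evict T, frames [A, Y, G]
S -> fault, evict G, frames [A, Y, S]
Y -> hit
S -> hit
T -> fault, evict A, frames [Y, S, T]
A -> fault, evict T, frames [Y, S, A]
S -> hit

{A, S, Y}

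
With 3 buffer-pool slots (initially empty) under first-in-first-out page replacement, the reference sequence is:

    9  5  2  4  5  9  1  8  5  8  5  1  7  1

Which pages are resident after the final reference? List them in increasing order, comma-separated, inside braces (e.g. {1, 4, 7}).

9 → fault, frames [9]
5 → fault, frames [9, 5]
2 → fault, frames [9, 5, 2]
4 → fault, evict 9, frames [5, 2, 4]
5 → hit
9 → fault, evict 5, frames [2, 4, 9]
1 → fault, evict 2, frames [4, 9, 1]
8 → fault, evict 4, frames [9, 1, 8]
5 → fault, evict 9, frames [1, 8, 5]
8 → hit
5 → hit
1 → hit
7 → fault, evict 1, frames [8, 5, 7]
1 → fault, evict 8, frames [5, 7, 1]

{1, 5, 7}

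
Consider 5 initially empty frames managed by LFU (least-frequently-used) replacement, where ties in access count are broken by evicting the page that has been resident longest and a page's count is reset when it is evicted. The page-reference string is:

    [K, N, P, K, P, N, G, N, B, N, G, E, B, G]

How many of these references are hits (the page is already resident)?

7

K -> miss, frames [K]
N -> miss, frames [K, N]
P -> miss, frames [K, N, P]
K -> hit
P -> hit
N -> hit
G -> miss, frames [K, N, P, G]
N -> hit
B -> miss, frames [K, N, P, G, B]
N -> hit
G -> hit
E -> miss, evict B, frames [K, N, P, G, E]
B -> miss, evict E, frames [K, N, P, G, B]
G -> hit
Hits: 7.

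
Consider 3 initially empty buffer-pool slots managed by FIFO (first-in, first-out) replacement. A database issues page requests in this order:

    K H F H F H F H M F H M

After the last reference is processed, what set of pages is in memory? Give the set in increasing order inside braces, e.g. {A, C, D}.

K -> miss, frames [K]
H -> miss, frames [K, H]
F -> miss, frames [K, H, F]
H -> hit
F -> hit
H -> hit
F -> hit
H -> hit
M -> miss, evict K, frames [H, F, M]
F -> hit
H -> hit
M -> hit

{F, H, M}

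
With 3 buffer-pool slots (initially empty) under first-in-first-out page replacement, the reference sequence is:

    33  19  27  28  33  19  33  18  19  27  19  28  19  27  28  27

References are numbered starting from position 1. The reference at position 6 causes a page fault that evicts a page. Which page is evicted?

pos 1: 33 → miss, frames [33]
pos 2: 19 → miss, frames [33, 19]
pos 3: 27 → miss, frames [33, 19, 27]
pos 4: 28 → miss, evict 33, frames [19, 27, 28]
pos 5: 33 → miss, evict 19, frames [27, 28, 33]
pos 6: 19 → miss, evict 27, frames [28, 33, 19]
At position 6, page 27 is evicted.

27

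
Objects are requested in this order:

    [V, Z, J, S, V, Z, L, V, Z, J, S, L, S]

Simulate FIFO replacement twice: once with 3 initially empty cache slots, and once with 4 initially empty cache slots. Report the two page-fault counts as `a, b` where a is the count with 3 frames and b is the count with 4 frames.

3 frames: F F F F F F F . . F F . . → 9 faults.
4 frames: F F F F . . F F F F F F . → 10 faults.
10 > 9: adding a frame increased faults — Belady's anomaly.

9, 10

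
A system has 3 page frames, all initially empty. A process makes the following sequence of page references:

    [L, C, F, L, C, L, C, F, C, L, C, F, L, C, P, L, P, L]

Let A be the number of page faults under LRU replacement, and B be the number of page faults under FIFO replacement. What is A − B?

Under LRU: F F F . . . . . . . . . . . F . . . → 4 faults.
Under FIFO: F F F . . . . . . . . . . . F F . . → 5 faults.
A − B = 4 − 5 = -1.

-1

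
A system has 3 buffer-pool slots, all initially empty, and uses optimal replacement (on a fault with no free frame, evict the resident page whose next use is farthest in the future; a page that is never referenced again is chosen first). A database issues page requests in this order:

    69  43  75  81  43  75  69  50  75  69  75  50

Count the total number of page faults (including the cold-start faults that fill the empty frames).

6

69: fault, frames (69)
43: fault, frames (69 43)
75: fault, frames (69 43 75)
81: fault, evict 69, frames (43 75 81)
43: hit
75: hit
69: fault, evict 81, frames (43 75 69)
50: fault, evict 43, frames (75 69 50)
75: hit
69: hit
75: hit
50: hit
Page faults: 6.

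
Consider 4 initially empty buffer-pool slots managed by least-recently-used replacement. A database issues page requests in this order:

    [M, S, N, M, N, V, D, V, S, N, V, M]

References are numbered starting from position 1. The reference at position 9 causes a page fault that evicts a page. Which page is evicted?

pos 1: M: fault, frames [M]
pos 2: S: fault, frames [M, S]
pos 3: N: fault, frames [M, S, N]
pos 4: M: hit
pos 5: N: hit
pos 6: V: fault, frames [S, M, N, V]
pos 7: D: fault, evict S, frames [M, N, V, D]
pos 8: V: hit
pos 9: S: fault, evict M, frames [N, D, V, S]
At position 9, page M is evicted.

M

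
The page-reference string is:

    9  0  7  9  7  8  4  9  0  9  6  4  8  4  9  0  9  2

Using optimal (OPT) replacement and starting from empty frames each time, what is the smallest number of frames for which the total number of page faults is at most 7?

f=1: 18 faults
f=2: 12 faults
f=3: 9 faults
f=4: 8 faults
f=5: 7 faults
f=6: 7 faults
f=7: 7 faults
Smallest f with faults ≤ 7 is 5.

5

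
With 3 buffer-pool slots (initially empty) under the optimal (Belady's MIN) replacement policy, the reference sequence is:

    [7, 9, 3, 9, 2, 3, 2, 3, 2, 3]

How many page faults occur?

7 → miss, frames [7]
9 → miss, frames [7, 9]
3 → miss, frames [7, 9, 3]
9 → hit
2 → miss, evict 9, frames [7, 3, 2]
3 → hit
2 → hit
3 → hit
2 → hit
3 → hit
Page faults: 4.

4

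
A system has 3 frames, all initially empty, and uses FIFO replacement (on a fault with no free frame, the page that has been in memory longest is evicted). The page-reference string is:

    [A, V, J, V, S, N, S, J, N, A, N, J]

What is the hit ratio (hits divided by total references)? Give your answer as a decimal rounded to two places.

A -> miss, frames [A]
V -> miss, frames [A, V]
J -> miss, frames [A, V, J]
V -> hit
S -> miss, evict A, frames [V, J, S]
N -> miss, evict V, frames [J, S, N]
S -> hit
J -> hit
N -> hit
A -> miss, evict J, frames [S, N, A]
N -> hit
J -> miss, evict S, frames [N, A, J]
Hits: 5 of 12 references → 5/12 = 0.4167.

0.42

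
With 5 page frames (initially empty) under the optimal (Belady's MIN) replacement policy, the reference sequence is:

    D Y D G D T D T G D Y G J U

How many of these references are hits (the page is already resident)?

8

D: fault, frames {D}
Y: fault, frames {D,Y}
D: hit
G: fault, frames {D,Y,G}
D: hit
T: fault, frames {D,Y,G,T}
D: hit
T: hit
G: hit
D: hit
Y: hit
G: hit
J: fault, frames {D,Y,G,T,J}
U: fault, evict J, frames {D,Y,G,T,U}
Hits: 8.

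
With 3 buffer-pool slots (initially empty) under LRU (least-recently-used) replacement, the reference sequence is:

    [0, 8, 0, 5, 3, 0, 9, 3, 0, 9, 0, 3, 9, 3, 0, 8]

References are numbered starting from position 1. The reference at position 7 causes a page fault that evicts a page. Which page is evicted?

5

pos 1: 0: miss, frames [0]
pos 2: 8: miss, frames [0, 8]
pos 3: 0: hit
pos 4: 5: miss, frames [8, 0, 5]
pos 5: 3: miss, evict 8, frames [0, 5, 3]
pos 6: 0: hit
pos 7: 9: miss, evict 5, frames [3, 0, 9]
At position 7, page 5 is evicted.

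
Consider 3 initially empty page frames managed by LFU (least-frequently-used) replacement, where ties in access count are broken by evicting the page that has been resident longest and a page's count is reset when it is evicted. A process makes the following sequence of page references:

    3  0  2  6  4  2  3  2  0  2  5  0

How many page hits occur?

4

3 -> miss, frames {3}
0 -> miss, frames {3,0}
2 -> miss, frames {3,0,2}
6 -> miss, evict 3, frames {0,2,6}
4 -> miss, evict 0, frames {2,6,4}
2 -> hit
3 -> miss, evict 6, frames {2,4,3}
2 -> hit
0 -> miss, evict 4, frames {2,3,0}
2 -> hit
5 -> miss, evict 3, frames {2,0,5}
0 -> hit
Hits: 4.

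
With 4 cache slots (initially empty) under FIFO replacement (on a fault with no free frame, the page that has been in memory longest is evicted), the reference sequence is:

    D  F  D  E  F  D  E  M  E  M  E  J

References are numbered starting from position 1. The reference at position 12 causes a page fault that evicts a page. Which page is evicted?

pos 1: D: miss, frames (D)
pos 2: F: miss, frames (D F)
pos 3: D: hit
pos 4: E: miss, frames (D F E)
pos 5: F: hit
pos 6: D: hit
pos 7: E: hit
pos 8: M: miss, frames (D F E M)
pos 9: E: hit
pos 10: M: hit
pos 11: E: hit
pos 12: J: miss, evict D, frames (F E M J)
At position 12, page D is evicted.

D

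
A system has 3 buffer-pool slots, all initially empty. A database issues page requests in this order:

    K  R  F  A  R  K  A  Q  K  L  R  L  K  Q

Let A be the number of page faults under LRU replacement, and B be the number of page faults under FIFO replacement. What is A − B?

-1

Under LRU: F F F F . F . F . F F . . F → 9 faults.
Under FIFO: F F F F . F . F . F F . F F → 10 faults.
A − B = 9 − 10 = -1.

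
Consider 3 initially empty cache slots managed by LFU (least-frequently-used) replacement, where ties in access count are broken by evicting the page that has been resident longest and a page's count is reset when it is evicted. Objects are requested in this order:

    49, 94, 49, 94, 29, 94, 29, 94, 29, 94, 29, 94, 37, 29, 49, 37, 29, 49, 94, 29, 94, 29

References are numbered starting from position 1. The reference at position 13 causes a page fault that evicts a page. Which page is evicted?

pos 1: 49 -> miss, frames (49)
pos 2: 94 -> miss, frames (49 94)
pos 3: 49 -> hit
pos 4: 94 -> hit
pos 5: 29 -> miss, frames (49 94 29)
pos 6: 94 -> hit
pos 7: 29 -> hit
pos 8: 94 -> hit
pos 9: 29 -> hit
pos 10: 94 -> hit
pos 11: 29 -> hit
pos 12: 94 -> hit
pos 13: 37 -> miss, evict 49, frames (94 29 37)
At position 13, page 49 is evicted.

49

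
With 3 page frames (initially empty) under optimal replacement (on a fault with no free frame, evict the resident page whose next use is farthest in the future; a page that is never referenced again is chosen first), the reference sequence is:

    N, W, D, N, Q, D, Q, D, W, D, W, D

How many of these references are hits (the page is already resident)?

8

N → miss, frames {N}
W → miss, frames {N,W}
D → miss, frames {N,W,D}
N → hit
Q → miss, evict N, frames {W,D,Q}
D → hit
Q → hit
D → hit
W → hit
D → hit
W → hit
D → hit
Hits: 8.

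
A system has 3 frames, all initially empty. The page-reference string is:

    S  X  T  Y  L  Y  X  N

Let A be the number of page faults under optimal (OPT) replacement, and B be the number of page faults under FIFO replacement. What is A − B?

-1

Under OPT: F F F F F . . F → 6 faults.
Under FIFO: F F F F F . F F → 7 faults.
A − B = 6 − 7 = -1.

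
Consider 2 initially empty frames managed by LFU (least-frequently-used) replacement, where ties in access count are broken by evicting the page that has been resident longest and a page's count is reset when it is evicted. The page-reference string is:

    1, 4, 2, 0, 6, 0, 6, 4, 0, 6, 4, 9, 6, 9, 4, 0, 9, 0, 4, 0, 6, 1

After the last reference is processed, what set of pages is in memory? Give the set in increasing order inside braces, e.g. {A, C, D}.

1: fault, frames (1)
4: fault, frames (1 4)
2: fault, evict 1, frames (4 2)
0: fault, evict 4, frames (2 0)
6: fault, evict 2, frames (0 6)
0: hit
6: hit
4: fault, evict 0, frames (6 4)
0: fault, evict 4, frames (6 0)
6: hit
4: fault, evict 0, frames (6 4)
9: fault, evict 4, frames (6 9)
6: hit
9: hit
4: fault, evict 9, frames (6 4)
0: fault, evict 4, frames (6 0)
9: fault, evict 0, frames (6 9)
0: fault, evict 9, frames (6 0)
4: fault, evict 0, frames (6 4)
0: fault, evict 4, frames (6 0)
6: hit
1: fault, evict 0, frames (6 1)

{1, 6}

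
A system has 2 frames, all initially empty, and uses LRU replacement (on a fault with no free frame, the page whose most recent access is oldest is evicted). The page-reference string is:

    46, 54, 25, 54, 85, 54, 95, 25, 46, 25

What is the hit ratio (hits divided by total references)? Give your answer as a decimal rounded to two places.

46 -> miss, frames (46)
54 -> miss, frames (46 54)
25 -> miss, evict 46, frames (54 25)
54 -> hit
85 -> miss, evict 25, frames (54 85)
54 -> hit
95 -> miss, evict 85, frames (54 95)
25 -> miss, evict 54, frames (95 25)
46 -> miss, evict 95, frames (25 46)
25 -> hit
Hits: 3 of 10 references → 3/10 = 0.3000.

0.30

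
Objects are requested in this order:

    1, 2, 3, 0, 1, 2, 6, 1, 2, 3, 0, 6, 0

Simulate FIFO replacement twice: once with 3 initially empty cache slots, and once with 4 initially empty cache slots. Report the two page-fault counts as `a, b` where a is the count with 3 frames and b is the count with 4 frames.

9, 10

3 frames: F F F F F F F . . F F . . → 9 faults.
4 frames: F F F F . . F F F F F F . → 10 faults.
10 > 9: adding a frame increased faults — Belady's anomaly.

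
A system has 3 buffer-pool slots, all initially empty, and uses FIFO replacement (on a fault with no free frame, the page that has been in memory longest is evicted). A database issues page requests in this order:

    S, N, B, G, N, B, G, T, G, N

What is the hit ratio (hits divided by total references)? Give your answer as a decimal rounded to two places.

S: miss, frames {S}
N: miss, frames {S,N}
B: miss, frames {S,N,B}
G: miss, evict S, frames {N,B,G}
N: hit
B: hit
G: hit
T: miss, evict N, frames {B,G,T}
G: hit
N: miss, evict B, frames {G,T,N}
Hits: 4 of 10 references → 4/10 = 0.4000.

0.40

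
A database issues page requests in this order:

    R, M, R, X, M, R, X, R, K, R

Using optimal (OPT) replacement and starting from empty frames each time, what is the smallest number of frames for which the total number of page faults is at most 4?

3

f=1: 10 faults
f=2: 5 faults
f=3: 4 faults
f=4: 4 faults
Smallest f with faults ≤ 4 is 3.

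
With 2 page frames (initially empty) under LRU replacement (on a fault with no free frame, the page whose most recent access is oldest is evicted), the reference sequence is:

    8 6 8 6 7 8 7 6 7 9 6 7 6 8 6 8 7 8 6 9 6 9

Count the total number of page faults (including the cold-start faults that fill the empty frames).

12

8 -> fault, frames (8)
6 -> fault, frames (8 6)
8 -> hit
6 -> hit
7 -> fault, evict 8, frames (6 7)
8 -> fault, evict 6, frames (7 8)
7 -> hit
6 -> fault, evict 8, frames (7 6)
7 -> hit
9 -> fault, evict 6, frames (7 9)
6 -> fault, evict 7, frames (9 6)
7 -> fault, evict 9, frames (6 7)
6 -> hit
8 -> fault, evict 7, frames (6 8)
6 -> hit
8 -> hit
7 -> fault, evict 6, frames (8 7)
8 -> hit
6 -> fault, evict 7, frames (8 6)
9 -> fault, evict 8, frames (6 9)
6 -> hit
9 -> hit
Page faults: 12.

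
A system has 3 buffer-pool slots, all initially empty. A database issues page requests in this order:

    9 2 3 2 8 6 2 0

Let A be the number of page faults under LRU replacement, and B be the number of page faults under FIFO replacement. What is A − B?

Under LRU: F F F . F F . F → 6 faults.
Under FIFO: F F F . F F F F → 7 faults.
A − B = 6 − 7 = -1.

-1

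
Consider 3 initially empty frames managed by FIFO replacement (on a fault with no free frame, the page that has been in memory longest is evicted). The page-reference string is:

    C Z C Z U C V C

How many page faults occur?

C -> miss, frames {C}
Z -> miss, frames {C,Z}
C -> hit
Z -> hit
U -> miss, frames {C,Z,U}
C -> hit
V -> miss, evict C, frames {Z,U,V}
C -> miss, evict Z, frames {U,V,C}
Page faults: 5.

5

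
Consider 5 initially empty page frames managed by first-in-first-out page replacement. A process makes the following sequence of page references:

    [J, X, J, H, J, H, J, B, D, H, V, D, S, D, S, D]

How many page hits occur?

J: miss, frames (J)
X: miss, frames (J X)
J: hit
H: miss, frames (J X H)
J: hit
H: hit
J: hit
B: miss, frames (J X H B)
D: miss, frames (J X H B D)
H: hit
V: miss, evict J, frames (X H B D V)
D: hit
S: miss, evict X, frames (H B D V S)
D: hit
S: hit
D: hit
Hits: 9.

9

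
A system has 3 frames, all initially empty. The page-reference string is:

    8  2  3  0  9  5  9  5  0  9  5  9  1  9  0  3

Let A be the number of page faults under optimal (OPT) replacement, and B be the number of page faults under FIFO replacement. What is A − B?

-1

Under OPT: F F F F F F . . . . . . F . . F → 8 faults.
Under FIFO: F F F F F F . . . . . . F . F F → 9 faults.
A − B = 8 − 9 = -1.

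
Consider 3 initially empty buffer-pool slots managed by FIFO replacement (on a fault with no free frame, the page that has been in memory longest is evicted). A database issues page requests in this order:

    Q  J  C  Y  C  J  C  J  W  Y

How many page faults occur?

Q -> miss, frames (Q)
J -> miss, frames (Q J)
C -> miss, frames (Q J C)
Y -> miss, evict Q, frames (J C Y)
C -> hit
J -> hit
C -> hit
J -> hit
W -> miss, evict J, frames (C Y W)
Y -> hit
Page faults: 5.

5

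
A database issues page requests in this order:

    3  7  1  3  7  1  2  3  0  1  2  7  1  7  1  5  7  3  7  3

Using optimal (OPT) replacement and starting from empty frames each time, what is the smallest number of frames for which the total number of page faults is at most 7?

f=1: 20 faults
f=2: 11 faults
f=3: 8 faults
f=4: 7 faults
f=5: 6 faults
f=6: 6 faults
Smallest f with faults ≤ 7 is 4.

4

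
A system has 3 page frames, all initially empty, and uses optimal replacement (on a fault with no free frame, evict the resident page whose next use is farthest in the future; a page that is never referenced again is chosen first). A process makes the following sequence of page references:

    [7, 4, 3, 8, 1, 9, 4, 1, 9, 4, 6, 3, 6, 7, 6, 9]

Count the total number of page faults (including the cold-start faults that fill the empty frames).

9

7 → fault, frames (7)
4 → fault, frames (7 4)
3 → fault, frames (7 4 3)
8 → fault, evict 7, frames (4 3 8)
1 → fault, evict 8, frames (4 3 1)
9 → fault, evict 3, frames (4 1 9)
4 → hit
1 → hit
9 → hit
4 → hit
6 → fault, evict 1, frames (4 9 6)
3 → fault, evict 4, frames (9 6 3)
6 → hit
7 → fault, evict 3, frames (9 6 7)
6 → hit
9 → hit
Page faults: 9.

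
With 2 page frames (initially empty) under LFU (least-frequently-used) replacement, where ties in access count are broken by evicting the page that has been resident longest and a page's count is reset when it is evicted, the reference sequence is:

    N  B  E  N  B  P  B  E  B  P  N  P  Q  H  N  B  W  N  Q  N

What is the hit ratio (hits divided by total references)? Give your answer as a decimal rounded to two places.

0.15

N: miss, frames [N]
B: miss, frames [N, B]
E: miss, evict N, frames [B, E]
N: miss, evict B, frames [E, N]
B: miss, evict E, frames [N, B]
P: miss, evict N, frames [B, P]
B: hit
E: miss, evict P, frames [B, E]
B: hit
P: miss, evict E, frames [B, P]
N: miss, evict P, frames [B, N]
P: miss, evict N, frames [B, P]
Q: miss, evict P, frames [B, Q]
H: miss, evict Q, frames [B, H]
N: miss, evict H, frames [B, N]
B: hit
W: miss, evict N, frames [B, W]
N: miss, evict W, frames [B, N]
Q: miss, evict N, frames [B, Q]
N: miss, evict Q, frames [B, N]
Hits: 3 of 20 references → 3/20 = 0.1500.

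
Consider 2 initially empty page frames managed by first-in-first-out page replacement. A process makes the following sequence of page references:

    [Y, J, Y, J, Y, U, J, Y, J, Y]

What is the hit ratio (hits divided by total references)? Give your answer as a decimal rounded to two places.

Y: miss, frames {Y}
J: miss, frames {Y,J}
Y: hit
J: hit
Y: hit
U: miss, evict Y, frames {J,U}
J: hit
Y: miss, evict J, frames {U,Y}
J: miss, evict U, frames {Y,J}
Y: hit
Hits: 5 of 10 references → 5/10 = 0.5000.

0.50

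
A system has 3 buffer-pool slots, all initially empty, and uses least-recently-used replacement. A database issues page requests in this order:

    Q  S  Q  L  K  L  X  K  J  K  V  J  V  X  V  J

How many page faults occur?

8

Q -> fault, frames {Q}
S -> fault, frames {Q,S}
Q -> hit
L -> fault, frames {S,Q,L}
K -> fault, evict S, frames {Q,L,K}
L -> hit
X -> fault, evict Q, frames {K,L,X}
K -> hit
J -> fault, evict L, frames {X,K,J}
K -> hit
V -> fault, evict X, frames {J,K,V}
J -> hit
V -> hit
X -> fault, evict K, frames {J,V,X}
V -> hit
J -> hit
Page faults: 8.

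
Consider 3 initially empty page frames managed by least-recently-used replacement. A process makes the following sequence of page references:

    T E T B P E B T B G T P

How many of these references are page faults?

T -> miss, frames [T]
E -> miss, frames [T, E]
T -> hit
B -> miss, frames [E, T, B]
P -> miss, evict E, frames [T, B, P]
E -> miss, evict T, frames [B, P, E]
B -> hit
T -> miss, evict P, frames [E, B, T]
B -> hit
G -> miss, evict E, frames [T, B, G]
T -> hit
P -> miss, evict B, frames [G, T, P]
Page faults: 8.

8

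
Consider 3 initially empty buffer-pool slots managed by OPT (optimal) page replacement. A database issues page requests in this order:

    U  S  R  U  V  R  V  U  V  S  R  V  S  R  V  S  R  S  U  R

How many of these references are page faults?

U → fault, frames [U]
S → fault, frames [U, S]
R → fault, frames [U, S, R]
U → hit
V → fault, evict S, frames [U, R, V]
R → hit
V → hit
U → hit
V → hit
S → fault, evict U, frames [R, V, S]
R → hit
V → hit
S → hit
R → hit
V → hit
S → hit
R → hit
S → hit
U → fault, evict S, frames [R, V, U]
R → hit
Page faults: 6.

6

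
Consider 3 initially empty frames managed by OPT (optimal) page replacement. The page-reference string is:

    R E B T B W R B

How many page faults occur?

5

R → fault, frames (R)
E → fault, frames (R E)
B → fault, frames (R E B)
T → fault, evict E, frames (R B T)
B → hit
W → fault, evict T, frames (R B W)
R → hit
B → hit
Page faults: 5.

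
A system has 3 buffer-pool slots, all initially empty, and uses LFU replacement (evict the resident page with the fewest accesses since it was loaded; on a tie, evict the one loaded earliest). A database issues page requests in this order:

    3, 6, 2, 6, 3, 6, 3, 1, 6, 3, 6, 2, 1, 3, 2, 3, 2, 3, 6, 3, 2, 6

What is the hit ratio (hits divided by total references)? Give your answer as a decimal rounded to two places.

0.68

3 → miss, frames (3)
6 → miss, frames (3 6)
2 → miss, frames (3 6 2)
6 → hit
3 → hit
6 → hit
3 → hit
1 → miss, evict 2, frames (3 6 1)
6 → hit
3 → hit
6 → hit
2 → miss, evict 1, frames (3 6 2)
1 → miss, evict 2, frames (3 6 1)
3 → hit
2 → miss, evict 1, frames (3 6 2)
3 → hit
2 → hit
3 → hit
6 → hit
3 → hit
2 → hit
6 → hit
Hits: 15 of 22 references → 15/22 = 0.6818.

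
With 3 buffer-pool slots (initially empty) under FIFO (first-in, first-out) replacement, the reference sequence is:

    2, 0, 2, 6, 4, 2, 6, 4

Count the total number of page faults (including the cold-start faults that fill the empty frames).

5

2 -> miss, frames {2}
0 -> miss, frames {2,0}
2 -> hit
6 -> miss, frames {2,0,6}
4 -> miss, evict 2, frames {0,6,4}
2 -> miss, evict 0, frames {6,4,2}
6 -> hit
4 -> hit
Page faults: 5.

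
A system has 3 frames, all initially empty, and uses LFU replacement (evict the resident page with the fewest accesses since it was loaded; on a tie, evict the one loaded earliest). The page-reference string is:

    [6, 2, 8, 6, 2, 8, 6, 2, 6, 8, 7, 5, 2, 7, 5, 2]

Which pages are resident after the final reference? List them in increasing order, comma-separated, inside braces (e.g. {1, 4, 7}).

6 -> fault, frames {6}
2 -> fault, frames {6,2}
8 -> fault, frames {6,2,8}
6 -> hit
2 -> hit
8 -> hit
6 -> hit
2 -> hit
6 -> hit
8 -> hit
7 -> fault, evict 2, frames {6,8,7}
5 -> fault, evict 7, frames {6,8,5}
2 -> fault, evict 5, frames {6,8,2}
7 -> fault, evict 2, frames {6,8,7}
5 -> fault, evict 7, frames {6,8,5}
2 -> fault, evict 5, frames {6,8,2}

{2, 6, 8}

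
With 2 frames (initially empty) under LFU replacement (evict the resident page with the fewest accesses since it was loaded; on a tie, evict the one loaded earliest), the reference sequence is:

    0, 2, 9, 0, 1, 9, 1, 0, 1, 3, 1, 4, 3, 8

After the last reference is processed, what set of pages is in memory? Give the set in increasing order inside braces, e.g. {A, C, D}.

0: miss, frames [0]
2: miss, frames [0, 2]
9: miss, evict 0, frames [2, 9]
0: miss, evict 2, frames [9, 0]
1: miss, evict 9, frames [0, 1]
9: miss, evict 0, frames [1, 9]
1: hit
0: miss, evict 9, frames [1, 0]
1: hit
3: miss, evict 0, frames [1, 3]
1: hit
4: miss, evict 3, frames [1, 4]
3: miss, evict 4, frames [1, 3]
8: miss, evict 3, frames [1, 8]

{1, 8}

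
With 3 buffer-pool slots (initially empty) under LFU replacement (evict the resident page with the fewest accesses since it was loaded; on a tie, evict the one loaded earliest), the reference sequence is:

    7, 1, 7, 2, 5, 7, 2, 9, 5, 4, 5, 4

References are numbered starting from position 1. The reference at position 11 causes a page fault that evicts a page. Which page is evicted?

pos 1: 7: miss, frames {7}
pos 2: 1: miss, frames {7,1}
pos 3: 7: hit
pos 4: 2: miss, frames {7,1,2}
pos 5: 5: miss, evict 1, frames {7,2,5}
pos 6: 7: hit
pos 7: 2: hit
pos 8: 9: miss, evict 5, frames {7,2,9}
pos 9: 5: miss, evict 9, frames {7,2,5}
pos 10: 4: miss, evict 5, frames {7,2,4}
pos 11: 5: miss, evict 4, frames {7,2,5}
At position 11, page 4 is evicted.

4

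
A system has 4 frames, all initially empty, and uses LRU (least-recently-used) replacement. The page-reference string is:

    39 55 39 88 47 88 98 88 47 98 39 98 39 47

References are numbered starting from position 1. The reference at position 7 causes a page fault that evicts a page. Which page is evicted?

55

pos 1: 39 -> miss, frames [39]
pos 2: 55 -> miss, frames [39, 55]
pos 3: 39 -> hit
pos 4: 88 -> miss, frames [55, 39, 88]
pos 5: 47 -> miss, frames [55, 39, 88, 47]
pos 6: 88 -> hit
pos 7: 98 -> miss, evict 55, frames [39, 47, 88, 98]
At position 7, page 55 is evicted.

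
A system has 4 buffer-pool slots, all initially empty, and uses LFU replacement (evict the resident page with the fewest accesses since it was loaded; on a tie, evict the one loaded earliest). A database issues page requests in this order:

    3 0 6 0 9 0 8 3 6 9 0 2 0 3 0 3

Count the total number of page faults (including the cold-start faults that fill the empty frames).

3 → miss, frames (3)
0 → miss, frames (3 0)
6 → miss, frames (3 0 6)
0 → hit
9 → miss, frames (3 0 6 9)
0 → hit
8 → miss, evict 3, frames (0 6 9 8)
3 → miss, evict 6, frames (0 9 8 3)
6 → miss, evict 9, frames (0 8 3 6)
9 → miss, evict 8, frames (0 3 6 9)
0 → hit
2 → miss, evict 3, frames (0 6 9 2)
0 → hit
3 → miss, evict 6, frames (0 9 2 3)
0 → hit
3 → hit
Page faults: 10.

10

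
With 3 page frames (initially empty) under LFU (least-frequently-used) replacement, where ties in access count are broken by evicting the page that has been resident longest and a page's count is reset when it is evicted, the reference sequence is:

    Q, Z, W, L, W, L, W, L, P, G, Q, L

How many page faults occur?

7

Q -> miss, frames [Q]
Z -> miss, frames [Q, Z]
W -> miss, frames [Q, Z, W]
L -> miss, evict Q, frames [Z, W, L]
W -> hit
L -> hit
W -> hit
L -> hit
P -> miss, evict Z, frames [W, L, P]
G -> miss, evict P, frames [W, L, G]
Q -> miss, evict G, frames [W, L, Q]
L -> hit
Page faults: 7.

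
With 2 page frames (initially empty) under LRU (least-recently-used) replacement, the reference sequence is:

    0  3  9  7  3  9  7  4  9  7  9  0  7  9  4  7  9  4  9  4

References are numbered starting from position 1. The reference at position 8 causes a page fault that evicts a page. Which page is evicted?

9

pos 1: 0 → fault, frames [0]
pos 2: 3 → fault, frames [0, 3]
pos 3: 9 → fault, evict 0, frames [3, 9]
pos 4: 7 → fault, evict 3, frames [9, 7]
pos 5: 3 → fault, evict 9, frames [7, 3]
pos 6: 9 → fault, evict 7, frames [3, 9]
pos 7: 7 → fault, evict 3, frames [9, 7]
pos 8: 4 → fault, evict 9, frames [7, 4]
At position 8, page 9 is evicted.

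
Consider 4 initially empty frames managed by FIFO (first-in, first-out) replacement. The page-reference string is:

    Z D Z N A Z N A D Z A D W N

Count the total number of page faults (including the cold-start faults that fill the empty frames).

5

Z -> fault, frames {Z}
D -> fault, frames {Z,D}
Z -> hit
N -> fault, frames {Z,D,N}
A -> fault, frames {Z,D,N,A}
Z -> hit
N -> hit
A -> hit
D -> hit
Z -> hit
A -> hit
D -> hit
W -> fault, evict Z, frames {D,N,A,W}
N -> hit
Page faults: 5.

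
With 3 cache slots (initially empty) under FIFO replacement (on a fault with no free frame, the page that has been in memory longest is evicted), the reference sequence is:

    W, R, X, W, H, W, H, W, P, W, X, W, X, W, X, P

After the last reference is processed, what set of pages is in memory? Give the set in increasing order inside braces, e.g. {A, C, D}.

{P, W, X}

W -> miss, frames [W]
R -> miss, frames [W, R]
X -> miss, frames [W, R, X]
W -> hit
H -> miss, evict W, frames [R, X, H]
W -> miss, evict R, frames [X, H, W]
H -> hit
W -> hit
P -> miss, evict X, frames [H, W, P]
W -> hit
X -> miss, evict H, frames [W, P, X]
W -> hit
X -> hit
W -> hit
X -> hit
P -> hit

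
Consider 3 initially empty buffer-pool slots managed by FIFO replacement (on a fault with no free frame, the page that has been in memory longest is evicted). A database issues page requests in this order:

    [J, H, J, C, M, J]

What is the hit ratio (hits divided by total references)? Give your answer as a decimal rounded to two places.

J -> miss, frames (J)
H -> miss, frames (J H)
J -> hit
C -> miss, frames (J H C)
M -> miss, evict J, frames (H C M)
J -> miss, evict H, frames (C M J)
Hits: 1 of 6 references → 1/6 = 0.1667.

0.17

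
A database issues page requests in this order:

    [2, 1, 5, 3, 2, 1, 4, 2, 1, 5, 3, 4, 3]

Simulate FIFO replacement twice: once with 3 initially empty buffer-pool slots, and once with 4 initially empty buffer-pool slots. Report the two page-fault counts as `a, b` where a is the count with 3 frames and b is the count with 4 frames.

3 frames: F F F F F F F . . F F . . → 9 faults.
4 frames: F F F F . . F F F F F F . → 10 faults.
10 > 9: adding a frame increased faults — Belady's anomaly.

9, 10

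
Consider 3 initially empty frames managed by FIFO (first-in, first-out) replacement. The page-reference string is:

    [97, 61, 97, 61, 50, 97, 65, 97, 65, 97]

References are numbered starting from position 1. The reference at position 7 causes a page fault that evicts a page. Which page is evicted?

97

pos 1: 97: miss, frames {97}
pos 2: 61: miss, frames {97,61}
pos 3: 97: hit
pos 4: 61: hit
pos 5: 50: miss, frames {97,61,50}
pos 6: 97: hit
pos 7: 65: miss, evict 97, frames {61,50,65}
At position 7, page 97 is evicted.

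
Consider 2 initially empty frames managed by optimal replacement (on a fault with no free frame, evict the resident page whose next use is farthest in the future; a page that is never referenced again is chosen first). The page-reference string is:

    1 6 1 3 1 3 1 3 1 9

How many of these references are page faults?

4

1 -> fault, frames (1)
6 -> fault, frames (1 6)
1 -> hit
3 -> fault, evict 6, frames (1 3)
1 -> hit
3 -> hit
1 -> hit
3 -> hit
1 -> hit
9 -> fault, evict 3, frames (1 9)
Page faults: 4.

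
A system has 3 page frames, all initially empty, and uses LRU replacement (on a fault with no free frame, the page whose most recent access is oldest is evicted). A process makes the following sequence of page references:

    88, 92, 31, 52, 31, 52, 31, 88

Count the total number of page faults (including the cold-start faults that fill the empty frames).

88 → miss, frames {88}
92 → miss, frames {88,92}
31 → miss, frames {88,92,31}
52 → miss, evict 88, frames {92,31,52}
31 → hit
52 → hit
31 → hit
88 → miss, evict 92, frames {52,31,88}
Page faults: 5.

5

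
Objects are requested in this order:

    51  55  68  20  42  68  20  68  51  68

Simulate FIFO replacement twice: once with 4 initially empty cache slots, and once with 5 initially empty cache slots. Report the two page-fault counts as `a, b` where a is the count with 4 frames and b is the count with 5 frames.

4 frames: F F F F F . . . F . → 6 faults.
5 frames: F F F F F . . . . . → 5 faults.
5 < 6: adding a frame reduced faults, as is typical.

6, 5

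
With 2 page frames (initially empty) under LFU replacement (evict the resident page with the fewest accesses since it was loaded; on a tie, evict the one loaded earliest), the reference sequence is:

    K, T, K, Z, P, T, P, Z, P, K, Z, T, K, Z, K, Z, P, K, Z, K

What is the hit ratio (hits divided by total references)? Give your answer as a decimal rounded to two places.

K: miss, frames {K}
T: miss, frames {K,T}
K: hit
Z: miss, evict T, frames {K,Z}
P: miss, evict Z, frames {K,P}
T: miss, evict P, frames {K,T}
P: miss, evict T, frames {K,P}
Z: miss, evict P, frames {K,Z}
P: miss, evict Z, frames {K,P}
K: hit
Z: miss, evict P, frames {K,Z}
T: miss, evict Z, frames {K,T}
K: hit
Z: miss, evict T, frames {K,Z}
K: hit
Z: hit
P: miss, evict Z, frames {K,P}
K: hit
Z: miss, evict P, frames {K,Z}
K: hit
Hits: 7 of 20 references → 7/20 = 0.3500.

0.35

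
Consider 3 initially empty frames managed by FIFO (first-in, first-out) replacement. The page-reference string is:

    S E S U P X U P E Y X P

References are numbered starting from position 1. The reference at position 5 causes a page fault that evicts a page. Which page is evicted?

pos 1: S -> miss, frames [S]
pos 2: E -> miss, frames [S, E]
pos 3: S -> hit
pos 4: U -> miss, frames [S, E, U]
pos 5: P -> miss, evict S, frames [E, U, P]
At position 5, page S is evicted.

S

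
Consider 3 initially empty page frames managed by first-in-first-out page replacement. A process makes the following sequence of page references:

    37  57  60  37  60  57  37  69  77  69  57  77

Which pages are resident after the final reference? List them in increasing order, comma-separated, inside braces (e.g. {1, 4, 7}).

{57, 69, 77}

37 -> fault, frames [37]
57 -> fault, frames [37, 57]
60 -> fault, frames [37, 57, 60]
37 -> hit
60 -> hit
57 -> hit
37 -> hit
69 -> fault, evict 37, frames [57, 60, 69]
77 -> fault, evict 57, frames [60, 69, 77]
69 -> hit
57 -> fault, evict 60, frames [69, 77, 57]
77 -> hit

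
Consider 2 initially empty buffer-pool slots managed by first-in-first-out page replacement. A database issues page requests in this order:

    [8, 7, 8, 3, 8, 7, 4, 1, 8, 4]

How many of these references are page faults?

9

8 → miss, frames [8]
7 → miss, frames [8, 7]
8 → hit
3 → miss, evict 8, frames [7, 3]
8 → miss, evict 7, frames [3, 8]
7 → miss, evict 3, frames [8, 7]
4 → miss, evict 8, frames [7, 4]
1 → miss, evict 7, frames [4, 1]
8 → miss, evict 4, frames [1, 8]
4 → miss, evict 1, frames [8, 4]
Page faults: 9.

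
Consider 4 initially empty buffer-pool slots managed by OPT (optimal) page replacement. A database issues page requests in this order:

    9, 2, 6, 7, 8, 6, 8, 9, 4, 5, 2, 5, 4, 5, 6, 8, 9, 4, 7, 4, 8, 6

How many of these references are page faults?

9: miss, frames (9)
2: miss, frames (9 2)
6: miss, frames (9 2 6)
7: miss, frames (9 2 6 7)
8: miss, evict 7, frames (9 2 6 8)
6: hit
8: hit
9: hit
4: miss, evict 9, frames (2 6 8 4)
5: miss, evict 8, frames (2 6 4 5)
2: hit
5: hit
4: hit
5: hit
6: hit
8: miss, evict 5, frames (2 6 4 8)
9: miss, evict 2, frames (6 4 8 9)
4: hit
7: miss, evict 9, frames (6 4 8 7)
4: hit
8: hit
6: hit
Page faults: 10.

10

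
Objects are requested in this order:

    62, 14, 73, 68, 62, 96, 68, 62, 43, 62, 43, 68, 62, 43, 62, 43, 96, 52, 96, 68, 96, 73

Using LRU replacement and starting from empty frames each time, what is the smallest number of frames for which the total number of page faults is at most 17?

2

f=1: 22 faults
f=2: 16 faults
f=3: 11 faults
f=4: 9 faults
f=5: 8 faults
f=6: 7 faults
f=7: 7 faults
Smallest f with faults ≤ 17 is 2.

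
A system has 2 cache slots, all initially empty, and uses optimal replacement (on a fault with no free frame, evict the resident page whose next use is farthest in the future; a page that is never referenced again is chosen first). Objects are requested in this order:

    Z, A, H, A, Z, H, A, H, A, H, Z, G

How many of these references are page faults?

Z → miss, frames {Z}
A → miss, frames {Z,A}
H → miss, evict Z, frames {A,H}
A → hit
Z → miss, evict A, frames {H,Z}
H → hit
A → miss, evict Z, frames {H,A}
H → hit
A → hit
H → hit
Z → miss, evict A, frames {H,Z}
G → miss, evict Z, frames {H,G}
Page faults: 7.

7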